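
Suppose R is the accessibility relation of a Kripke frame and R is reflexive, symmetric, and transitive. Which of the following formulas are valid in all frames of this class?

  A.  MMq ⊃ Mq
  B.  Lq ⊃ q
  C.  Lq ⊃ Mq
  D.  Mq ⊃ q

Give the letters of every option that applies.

A, B, C

A relation that is reflexive, symmetric, and transitive is also euclidean and serial.
(A) the dual of axiom 4: valid iff R is transitive. Every such R is transitive — valid.
(B) Lq ⊃ q is axiom T, which corresponds to reflexivity. Every such R is reflexive — valid.
(C) Lq ⊃ Mq is axiom D, which corresponds to seriality. Every such R is serial — valid.
(D) Mq ⊃ q is the converse of T; it holds exactly when R ⊆ identity. Such an R need not be a subset of the identity — not valid.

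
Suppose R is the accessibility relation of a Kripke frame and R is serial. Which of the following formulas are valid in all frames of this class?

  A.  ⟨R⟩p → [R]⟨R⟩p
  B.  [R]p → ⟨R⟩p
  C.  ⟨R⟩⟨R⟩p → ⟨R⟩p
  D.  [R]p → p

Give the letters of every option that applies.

B

(A) axiom 5: valid iff R is euclidean. Such an R need not be euclidean — not valid.
(B) [R]p → ⟨R⟩p (axiom D) characterises the serial frames. Every such R is serial — valid.
(C) ⟨R⟩⟨R⟩p → ⟨R⟩p is the dual of axiom 4, which corresponds to transitivity. Such an R need not be transitive — not valid.
(D) axiom T: valid iff R is reflexive. Such an R need not be reflexive — not valid.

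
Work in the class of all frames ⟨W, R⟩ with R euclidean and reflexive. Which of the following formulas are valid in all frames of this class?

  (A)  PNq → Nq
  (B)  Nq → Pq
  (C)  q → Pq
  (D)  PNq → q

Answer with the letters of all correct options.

A reflexive euclidean relation is also symmetric (from wRw and wRv the euclidean condition gives vRw) and hence transitive; it is an equivalence relation.
(A) PNq → Nq (the dual of axiom 5) characterises the euclidean frames. Every such R is euclidean — valid.
(B) axiom D: valid iff R is serial. Every such R is serial — valid.
(C) q → Pq (the dual of axiom T) characterises the reflexive frames. Every such R is reflexive — valid.
(D) PNq → q (the dual of axiom B) characterises the symmetric frames. Every such R is symmetric — valid.

A, B, C, D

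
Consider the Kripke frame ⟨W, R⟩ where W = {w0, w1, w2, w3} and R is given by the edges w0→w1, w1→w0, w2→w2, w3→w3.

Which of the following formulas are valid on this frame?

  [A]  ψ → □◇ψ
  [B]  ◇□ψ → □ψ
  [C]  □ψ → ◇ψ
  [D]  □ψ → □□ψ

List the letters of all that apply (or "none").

R is symmetric: every R-edge is matched by its reverse.
R is not transitive: w0 R w1 and w1 R w0 but not w0 R w0.
R is not euclidean: w0 R w1 and w0 R w1 but not w1 R w1.
R is serial: every world has an R-successor.
(A) axiom B: valid iff R is symmetric. R is symmetric — valid.
(B) ◇□ψ → □ψ is the dual of axiom 5; it is valid on a frame exactly when R is euclidean. R is not euclidean, so not valid.
(C) □ψ → ◇ψ is axiom D; it is valid on a frame exactly when R is serial. R is serial, so valid.
(D) □ψ → □□ψ is axiom 4; it is valid on a frame exactly when R is transitive. R is not transitive, so not valid.

A, C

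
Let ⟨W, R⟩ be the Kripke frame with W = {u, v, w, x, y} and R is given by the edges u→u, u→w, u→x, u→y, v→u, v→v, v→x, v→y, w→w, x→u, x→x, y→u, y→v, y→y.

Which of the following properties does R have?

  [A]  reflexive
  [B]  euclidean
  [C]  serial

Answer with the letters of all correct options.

A, C

(A) reflexive: each world relates to itself.
(B) not euclidean: u R w and u R u but not w R u.
(C) serial: every world has an R-successor.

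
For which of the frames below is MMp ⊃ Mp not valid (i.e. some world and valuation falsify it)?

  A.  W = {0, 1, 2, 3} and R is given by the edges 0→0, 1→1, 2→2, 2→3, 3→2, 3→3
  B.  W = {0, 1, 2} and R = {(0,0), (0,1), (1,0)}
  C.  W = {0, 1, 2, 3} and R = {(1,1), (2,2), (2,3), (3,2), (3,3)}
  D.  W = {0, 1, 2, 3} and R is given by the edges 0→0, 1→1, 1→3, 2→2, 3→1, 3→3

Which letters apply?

B

The schema MMp ⊃ Mp is the dual of axiom 4; it is valid on a frame iff R is transitive.
(A) R is transitive (R is closed under composition), so the schema is valid here.
(B) R is not transitive (1 R 0 and 0 R 1 but not 1 R 1), so the schema fails here.
(C) R is transitive (R is closed under composition), so the schema is valid here.
(D) R is transitive (R is closed under composition), so the schema is valid here.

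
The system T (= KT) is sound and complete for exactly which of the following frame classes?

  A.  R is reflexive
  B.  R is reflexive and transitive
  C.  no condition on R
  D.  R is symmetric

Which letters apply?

(A) T (= KT) is sound and complete for exactly this class.
(B) this class determines S4, not T (= KT).
(C) this class determines K, not T (= KT).
(D) this class determines KB, not T (= KT).

A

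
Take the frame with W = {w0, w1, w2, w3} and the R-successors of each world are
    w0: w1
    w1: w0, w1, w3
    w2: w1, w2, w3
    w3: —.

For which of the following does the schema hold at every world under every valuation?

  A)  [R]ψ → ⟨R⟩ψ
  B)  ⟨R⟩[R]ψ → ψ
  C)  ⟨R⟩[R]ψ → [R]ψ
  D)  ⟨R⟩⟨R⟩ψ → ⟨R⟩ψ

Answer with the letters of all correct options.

R is not symmetric: w1 R w3 but not w3 R w1.
R is not transitive: w0 R w1 and w1 R w0 but not w0 R w0.
R is not euclidean: w1 R w0 and w1 R w3 but not w0 R w3.
R is not serial: w3 has no R-successor.
(A) axiom D: valid iff R is serial. R is not serial — not valid.
(B) ⟨R⟩[R]ψ → ψ is the dual of axiom B, which corresponds to symmetry. R is not symmetric — not valid.
(C) ⟨R⟩[R]ψ → [R]ψ is the dual of axiom 5, which corresponds to the euclidean property. R is not euclidean — not valid.
(D) ⟨R⟩⟨R⟩ψ → ⟨R⟩ψ is the dual of axiom 4, which corresponds to transitivity. R is not transitive — not valid.

none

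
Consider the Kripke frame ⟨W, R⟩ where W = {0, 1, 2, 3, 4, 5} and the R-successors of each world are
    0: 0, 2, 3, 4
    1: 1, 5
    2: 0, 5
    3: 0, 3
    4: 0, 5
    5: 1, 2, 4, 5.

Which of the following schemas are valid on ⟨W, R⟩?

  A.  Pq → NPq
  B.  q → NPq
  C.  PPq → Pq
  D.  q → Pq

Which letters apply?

B

R is not reflexive: not 2 R 2.
R is symmetric: every R-edge is matched by its reverse.
R is not transitive: 0 R 2 and 2 R 5 but not 0 R 5.
R is not euclidean: 0 R 2 and 0 R 3 but not 2 R 3.
(A) axiom 5: valid iff R is euclidean. R is not euclidean — not valid.
(B) axiom B: valid iff R is symmetric. R is symmetric — valid.
(C) PPq → Pq (the dual of axiom 4) characterises the transitive frames. R is not transitive — not valid.
(D) q → Pq is the dual of axiom T; it is valid on a frame exactly when R is reflexive. R is not reflexive, so not valid.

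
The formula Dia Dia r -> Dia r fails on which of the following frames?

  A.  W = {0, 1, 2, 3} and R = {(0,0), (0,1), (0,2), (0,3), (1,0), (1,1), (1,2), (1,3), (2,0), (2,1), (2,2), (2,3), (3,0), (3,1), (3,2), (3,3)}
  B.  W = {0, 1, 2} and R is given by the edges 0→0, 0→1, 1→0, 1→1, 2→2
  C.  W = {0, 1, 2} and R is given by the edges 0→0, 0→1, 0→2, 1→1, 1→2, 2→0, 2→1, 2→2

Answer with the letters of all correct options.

C

The schema Dia Dia r -> Dia r is the dual of axiom 4; it is valid on a frame iff R is transitive.
(A) R is transitive (R is closed under composition), so the schema is valid here.
(B) R is transitive (R is closed under composition), so the schema is valid here.
(C) R is not transitive (1 R 2 and 2 R 0 but not 1 R 0), so the schema fails here.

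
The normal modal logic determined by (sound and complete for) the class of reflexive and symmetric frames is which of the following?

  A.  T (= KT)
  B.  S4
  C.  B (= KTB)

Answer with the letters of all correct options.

(A) T (= KT) is determined by the class of reflexive frames.
(B) S4 is determined by the class of reflexive and transitive frames.
(C) B (= KTB) is determined by exactly this class.

C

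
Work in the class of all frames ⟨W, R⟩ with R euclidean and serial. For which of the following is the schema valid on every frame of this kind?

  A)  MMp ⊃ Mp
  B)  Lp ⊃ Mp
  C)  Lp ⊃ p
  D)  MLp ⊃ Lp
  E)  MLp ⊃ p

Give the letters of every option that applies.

B, D

(A) the dual of axiom 4: valid iff R is transitive. Such an R need not be transitive — not valid.
(B) axiom D: valid iff R is serial. Every such R is serial — valid.
(C) Lp ⊃ p is axiom T, which corresponds to reflexivity. Such an R need not be reflexive — not valid.
(D) MLp ⊃ Lp is the dual of axiom 5; it is valid on a frame exactly when R is euclidean. Every such R is euclidean, so valid.
(E) MLp ⊃ p is the dual of axiom B, which corresponds to symmetry. Such an R need not be symmetric — not valid.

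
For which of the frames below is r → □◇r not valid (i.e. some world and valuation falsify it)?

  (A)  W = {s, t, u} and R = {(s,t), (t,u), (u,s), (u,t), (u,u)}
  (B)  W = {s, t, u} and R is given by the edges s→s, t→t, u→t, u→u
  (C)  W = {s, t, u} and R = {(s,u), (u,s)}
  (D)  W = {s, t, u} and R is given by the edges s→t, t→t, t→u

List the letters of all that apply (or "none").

The schema r → □◇r is axiom B; it is valid on a frame iff R is symmetric.
(A) R is not symmetric (s R t but not t R s), so the schema fails here.
(B) R is not symmetric (u R t but not t R u), so the schema fails here.
(C) R is symmetric (every R-edge is matched by its reverse), so the schema is valid here.
(D) R is not symmetric (s R t but not t R s), so the schema fails here.

A, B, D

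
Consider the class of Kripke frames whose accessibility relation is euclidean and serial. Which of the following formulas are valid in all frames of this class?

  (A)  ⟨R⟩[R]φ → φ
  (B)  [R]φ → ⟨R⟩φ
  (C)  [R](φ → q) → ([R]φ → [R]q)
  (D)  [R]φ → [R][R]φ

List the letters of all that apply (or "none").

B, C

(A) ⟨R⟩[R]φ → φ (the dual of axiom B) characterises the symmetric frames. Such an R need not be symmetric — not valid.
(B) [R]φ → ⟨R⟩φ is axiom D; it is valid on a frame exactly when R is serial. Every such R is serial, so valid.
(C) [R](φ → q) → ([R]φ → [R]q) is the K axiom; it holds on all frames — valid.
(D) axiom 4: valid iff R is transitive. Such an R need not be transitive — not valid.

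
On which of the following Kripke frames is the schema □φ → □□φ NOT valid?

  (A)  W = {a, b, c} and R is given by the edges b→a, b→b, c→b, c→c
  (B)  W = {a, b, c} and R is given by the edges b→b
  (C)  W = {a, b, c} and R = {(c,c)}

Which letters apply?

The schema □φ → □□φ is axiom 4; it is valid on a frame iff R is transitive.
(A) R is not transitive (c R b and b R a but not c R a), so the schema fails here.
(B) R is transitive (R is closed under composition), so the schema is valid here.
(C) R is transitive (R is closed under composition), so the schema is valid here.

A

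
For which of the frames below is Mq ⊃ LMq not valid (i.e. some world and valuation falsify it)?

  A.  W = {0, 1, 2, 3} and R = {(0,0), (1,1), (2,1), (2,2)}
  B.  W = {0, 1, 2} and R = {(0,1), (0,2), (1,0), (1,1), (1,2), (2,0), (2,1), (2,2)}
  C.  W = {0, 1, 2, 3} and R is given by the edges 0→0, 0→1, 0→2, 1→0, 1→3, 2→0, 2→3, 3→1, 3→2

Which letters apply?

A, B, C

The schema Mq ⊃ LMq is axiom 5; it is valid on a frame iff R is euclidean.
(A) R is not euclidean (2 R 1 and 2 R 2 but not 1 R 2), so the schema fails here.
(B) R is not euclidean (1 R 0 and 1 R 0 but not 0 R 0), so the schema fails here.
(C) R is not euclidean (0 R 1 and 0 R 2 but not 1 R 2), so the schema fails here.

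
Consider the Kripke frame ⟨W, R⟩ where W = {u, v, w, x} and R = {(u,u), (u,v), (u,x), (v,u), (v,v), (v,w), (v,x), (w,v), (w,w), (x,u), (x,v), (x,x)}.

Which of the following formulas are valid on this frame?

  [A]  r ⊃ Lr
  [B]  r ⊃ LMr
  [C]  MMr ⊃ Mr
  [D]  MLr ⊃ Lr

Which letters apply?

R is symmetric: every R-edge is matched by its reverse.
R is not transitive: u R v and v R w but not u R w.
R is not euclidean: v R u and v R w but not u R w.
R is not a subset of the identity: u R v with u ≠ v.
(A) r ⊃ Lr is equivalent to ◇p→p; it holds exactly when R ⊆ identity. Here R ⊄ identity — not valid.
(B) r ⊃ LMr is axiom B, which corresponds to symmetry. R is symmetric — valid.
(C) MMr ⊃ Mr is the dual of axiom 4, which corresponds to transitivity. R is not transitive — not valid.
(D) MLr ⊃ Lr is the dual of axiom 5, which corresponds to the euclidean property. R is not euclidean — not valid.

B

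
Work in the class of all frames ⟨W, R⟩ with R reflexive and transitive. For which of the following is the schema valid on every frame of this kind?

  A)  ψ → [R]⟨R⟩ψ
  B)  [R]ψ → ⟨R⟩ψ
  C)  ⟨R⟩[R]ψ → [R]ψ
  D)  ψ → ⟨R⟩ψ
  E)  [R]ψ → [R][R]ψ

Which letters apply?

Reflexive relations are serial.
(A) axiom B: valid iff R is symmetric. Such an R need not be symmetric — not valid.
(B) [R]ψ → ⟨R⟩ψ (axiom D) characterises the serial frames. Every such R is serial — valid.
(C) ⟨R⟩[R]ψ → [R]ψ is the dual of axiom 5, which corresponds to the euclidean property. Such an R need not be euclidean — not valid.
(D) ψ → ⟨R⟩ψ is the dual of axiom T, which corresponds to reflexivity. Every such R is reflexive — valid.
(E) [R]ψ → [R][R]ψ (axiom 4) characterises the transitive frames. Every such R is transitive — valid.

B, D, E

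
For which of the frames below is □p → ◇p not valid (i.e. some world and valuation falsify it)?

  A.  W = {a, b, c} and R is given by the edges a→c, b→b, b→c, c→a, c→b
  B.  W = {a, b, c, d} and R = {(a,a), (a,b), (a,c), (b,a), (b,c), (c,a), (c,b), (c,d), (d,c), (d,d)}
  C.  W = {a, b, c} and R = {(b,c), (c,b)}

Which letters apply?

The schema □p → ◇p is axiom D; it is valid on a frame iff R is serial.
(A) R is serial (every world has an R-successor), so the schema is valid here.
(B) R is serial (every world has an R-successor), so the schema is valid here.
(C) R is not serial (a has no R-successor), so the schema fails here.

C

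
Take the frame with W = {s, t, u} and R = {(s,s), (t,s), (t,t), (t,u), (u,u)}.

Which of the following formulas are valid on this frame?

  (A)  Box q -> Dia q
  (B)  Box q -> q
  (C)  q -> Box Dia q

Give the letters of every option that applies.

A, B

R is reflexive: each world relates to itself.
R is not symmetric: t R s but not s R t.
R is serial: every world has an R-successor.
(A) Box q -> Dia q (axiom D) characterises the serial frames. R is serial — valid.
(B) Box q -> q (axiom T) characterises the reflexive frames. R is reflexive — valid.
(C) axiom B: valid iff R is symmetric. R is not symmetric — not valid.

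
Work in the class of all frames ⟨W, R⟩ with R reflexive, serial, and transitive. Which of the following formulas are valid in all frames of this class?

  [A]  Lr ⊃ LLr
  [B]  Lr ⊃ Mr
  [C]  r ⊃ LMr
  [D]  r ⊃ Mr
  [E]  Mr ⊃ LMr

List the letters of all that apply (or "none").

(A) Lr ⊃ LLr is axiom 4, which corresponds to transitivity. Every such R is transitive — valid.
(B) Lr ⊃ Mr is axiom D; it is valid on a frame exactly when R is serial. Every such R is serial, so valid.
(C) r ⊃ LMr (axiom B) characterises the symmetric frames. Such an R need not be symmetric — not valid.
(D) the dual of axiom T: valid iff R is reflexive. Every such R is reflexive — valid.
(E) Mr ⊃ LMr is axiom 5; it is valid on a frame exactly when R is euclidean. Such an R need not be euclidean, so not valid.

A, B, D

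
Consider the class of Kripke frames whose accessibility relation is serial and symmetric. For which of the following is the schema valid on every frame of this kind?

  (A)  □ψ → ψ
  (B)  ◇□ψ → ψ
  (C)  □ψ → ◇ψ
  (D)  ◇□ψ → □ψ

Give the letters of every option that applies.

(A) □ψ → ψ is axiom T, which corresponds to reflexivity. Such an R need not be reflexive — not valid.
(B) ◇□ψ → ψ (the dual of axiom B) characterises the symmetric frames. Every such R is symmetric — valid.
(C) □ψ → ◇ψ is axiom D, which corresponds to seriality. Every such R is serial — valid.
(D) ◇□ψ → □ψ is the dual of axiom 5, which corresponds to the euclidean property. Such an R need not be euclidean — not valid.

B, C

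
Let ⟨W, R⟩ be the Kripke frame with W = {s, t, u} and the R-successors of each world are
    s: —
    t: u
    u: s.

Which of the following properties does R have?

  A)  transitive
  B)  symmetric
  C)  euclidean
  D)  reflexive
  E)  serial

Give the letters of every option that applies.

(A) not transitive: t R u and u R s but not t R s.
(B) not symmetric: t R u but not u R t.
(C) not euclidean: t R u and t R u but not u R u.
(D) not reflexive: not s R s.
(E) not serial: s has no R-successor.

none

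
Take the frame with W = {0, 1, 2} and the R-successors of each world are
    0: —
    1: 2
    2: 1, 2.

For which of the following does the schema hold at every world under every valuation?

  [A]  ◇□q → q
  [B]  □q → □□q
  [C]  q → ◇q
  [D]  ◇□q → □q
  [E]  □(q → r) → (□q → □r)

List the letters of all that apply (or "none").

A, E

R is not reflexive: not 0 R 0.
R is symmetric: every R-edge is matched by its reverse.
R is not transitive: 1 R 2 and 2 R 1 but not 1 R 1.
R is not euclidean: 2 R 1 and 2 R 1 but not 1 R 1.
(A) ◇□q → q (the dual of axiom B) characterises the symmetric frames. R is symmetric — valid.
(B) □q → □□q is axiom 4, which corresponds to transitivity. R is not transitive — not valid.
(C) q → ◇q (the dual of axiom T) characterises the reflexive frames. R is not reflexive — not valid.
(D) ◇□q → □q (the dual of axiom 5) characterises the euclidean frames. R is not euclidean — not valid.
(E) this is just K, valid on every normal frame.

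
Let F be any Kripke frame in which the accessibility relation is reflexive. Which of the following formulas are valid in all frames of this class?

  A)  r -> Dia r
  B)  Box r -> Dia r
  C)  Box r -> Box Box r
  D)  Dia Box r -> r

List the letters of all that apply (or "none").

A reflexive relation is serial.
(A) r -> Dia r is the dual of axiom T; it is valid on a frame exactly when R is reflexive. Every such R is reflexive, so valid.
(B) Box r -> Dia r (axiom D) characterises the serial frames. Every such R is serial — valid.
(C) Box r -> Box Box r (axiom 4) characterises the transitive frames. Such an R need not be transitive — not valid.
(D) Dia Box r -> r is the dual of axiom B, which corresponds to symmetry. Such an R need not be symmetric — not valid.

A, B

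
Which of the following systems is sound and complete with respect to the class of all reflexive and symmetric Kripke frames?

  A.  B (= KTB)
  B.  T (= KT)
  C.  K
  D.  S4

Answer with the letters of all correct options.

A

(A) B (= KTB) is determined by exactly this class.
(B) T (= KT) is determined by the class of reflexive frames.
(C) K is determined by the class of arbitrary frames.
(D) S4 is determined by the class of reflexive and transitive frames.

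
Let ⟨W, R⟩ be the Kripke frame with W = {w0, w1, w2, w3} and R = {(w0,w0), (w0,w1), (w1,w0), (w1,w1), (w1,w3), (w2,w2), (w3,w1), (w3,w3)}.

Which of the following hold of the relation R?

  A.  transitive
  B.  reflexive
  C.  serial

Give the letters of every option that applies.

B, C

(A) not transitive: w0 R w1 and w1 R w3 but not w0 R w3.
(B) reflexive: each world relates to itself.
(C) serial: every world has an R-successor.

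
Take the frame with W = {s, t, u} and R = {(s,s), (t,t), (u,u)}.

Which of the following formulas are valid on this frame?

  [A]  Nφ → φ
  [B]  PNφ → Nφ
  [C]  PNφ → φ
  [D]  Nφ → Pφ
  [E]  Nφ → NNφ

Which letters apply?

A, B, C, D, E

R is reflexive: each world relates to itself.
R is symmetric: every R-edge is matched by its reverse.
R is transitive: R is closed under composition.
R is euclidean: any two R-successors of the same world are R-related.
R is serial: every world has an R-successor.
(A) Nφ → φ is axiom T; it is valid on a frame exactly when R is reflexive. R is reflexive, so valid.
(B) PNφ → Nφ (the dual of axiom 5) characterises the euclidean frames. R is euclidean — valid.
(C) PNφ → φ is the dual of axiom B; it is valid on a frame exactly when R is symmetric. R is symmetric, so valid.
(D) Nφ → Pφ is axiom D; it is valid on a frame exactly when R is serial. R is serial, so valid.
(E) axiom 4: valid iff R is transitive. R is transitive — valid.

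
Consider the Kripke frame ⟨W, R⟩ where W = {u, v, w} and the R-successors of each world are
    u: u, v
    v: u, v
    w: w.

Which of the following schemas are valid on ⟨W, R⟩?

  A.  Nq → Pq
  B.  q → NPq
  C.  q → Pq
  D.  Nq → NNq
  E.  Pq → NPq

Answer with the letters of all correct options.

R is reflexive: each world relates to itself.
R is symmetric: every R-edge is matched by its reverse.
R is transitive: R is closed under composition.
R is euclidean: any two R-successors of the same world are R-related.
R is serial: every world has an R-successor.
(A) axiom D: valid iff R is serial. R is serial — valid.
(B) axiom B: valid iff R is symmetric. R is symmetric — valid.
(C) q → Pq is the dual of axiom T, which corresponds to reflexivity. R is reflexive — valid.
(D) Nq → NNq (axiom 4) characterises the transitive frames. R is transitive — valid.
(E) axiom 5: valid iff R is euclidean. R is euclidean — valid.

A, B, C, D, E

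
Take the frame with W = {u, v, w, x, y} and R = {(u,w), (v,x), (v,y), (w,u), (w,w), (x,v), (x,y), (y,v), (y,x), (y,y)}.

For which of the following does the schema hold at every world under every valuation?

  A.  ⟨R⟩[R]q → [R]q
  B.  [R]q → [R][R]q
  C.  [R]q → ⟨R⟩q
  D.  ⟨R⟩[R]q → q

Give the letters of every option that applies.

C, D

R is symmetric: every R-edge is matched by its reverse.
R is not transitive: u R w and w R u but not u R u.
R is not euclidean: v R x and v R x but not x R x.
R is serial: every world has an R-successor.
(A) the dual of axiom 5: valid iff R is euclidean. R is not euclidean — not valid.
(B) [R]q → [R][R]q (axiom 4) characterises the transitive frames. R is not transitive — not valid.
(C) [R]q → ⟨R⟩q is axiom D, which corresponds to seriality. R is serial — valid.
(D) the dual of axiom B: valid iff R is symmetric. R is symmetric — valid.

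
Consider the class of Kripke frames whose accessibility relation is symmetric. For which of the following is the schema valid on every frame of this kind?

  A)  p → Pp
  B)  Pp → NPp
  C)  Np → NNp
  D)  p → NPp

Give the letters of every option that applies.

(A) p → Pp is the dual of axiom T; it is valid on a frame exactly when R is reflexive. Such an R need not be reflexive, so not valid.
(B) axiom 5: valid iff R is euclidean. Such an R need not be euclidean — not valid.
(C) Np → NNp is axiom 4; it is valid on a frame exactly when R is transitive. Such an R need not be transitive, so not valid.
(D) p → NPp is axiom B; it is valid on a frame exactly when R is symmetric. Every such R is symmetric, so valid.

D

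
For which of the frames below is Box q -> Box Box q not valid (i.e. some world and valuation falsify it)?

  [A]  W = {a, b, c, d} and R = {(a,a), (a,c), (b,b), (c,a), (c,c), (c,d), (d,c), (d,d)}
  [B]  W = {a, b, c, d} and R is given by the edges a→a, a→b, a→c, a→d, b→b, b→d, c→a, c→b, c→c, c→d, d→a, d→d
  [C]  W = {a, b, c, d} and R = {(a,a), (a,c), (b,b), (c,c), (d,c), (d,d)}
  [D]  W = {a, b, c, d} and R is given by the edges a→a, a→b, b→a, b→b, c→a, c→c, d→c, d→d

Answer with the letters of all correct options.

The schema Box q -> Box Box q is axiom 4; it is valid on a frame iff R is transitive.
(A) R is not transitive (a R c and c R d but not a R d), so the schema fails here.
(B) R is not transitive (b R d and d R a but not b R a), so the schema fails here.
(C) R is transitive (R is closed under composition), so the schema is valid here.
(D) R is not transitive (c R a and a R b but not c R b), so the schema fails here.

A, B, D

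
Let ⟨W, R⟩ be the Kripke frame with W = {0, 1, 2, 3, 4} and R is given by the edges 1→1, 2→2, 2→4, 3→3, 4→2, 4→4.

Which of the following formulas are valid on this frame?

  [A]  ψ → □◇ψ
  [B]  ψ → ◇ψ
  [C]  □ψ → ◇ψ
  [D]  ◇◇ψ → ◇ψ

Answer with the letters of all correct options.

R is not reflexive: not 0 R 0.
R is symmetric: every R-edge is matched by its reverse.
R is transitive: R is closed under composition.
R is not serial: 0 has no R-successor.
(A) ψ → □◇ψ is axiom B; it is valid on a frame exactly when R is symmetric. R is symmetric, so valid.
(B) ψ → ◇ψ is the dual of axiom T; it is valid on a frame exactly when R is reflexive. R is not reflexive, so not valid.
(C) axiom D: valid iff R is serial. R is not serial — not valid.
(D) ◇◇ψ → ◇ψ is the dual of axiom 4, which corresponds to transitivity. R is transitive — valid.

A, D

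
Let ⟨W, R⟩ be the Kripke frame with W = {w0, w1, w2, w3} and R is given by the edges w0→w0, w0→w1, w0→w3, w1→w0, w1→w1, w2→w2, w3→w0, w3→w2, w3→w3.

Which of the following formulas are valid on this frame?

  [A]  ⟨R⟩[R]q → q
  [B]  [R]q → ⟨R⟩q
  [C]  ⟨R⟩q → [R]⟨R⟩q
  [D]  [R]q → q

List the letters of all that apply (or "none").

R is reflexive: each world relates to itself.
R is not symmetric: w3 R w2 but not w2 R w3.
R is not euclidean: w0 R w1 and w0 R w3 but not w1 R w3.
R is serial: every world has an R-successor.
(A) the dual of axiom B: valid iff R is symmetric. R is not symmetric — not valid.
(B) [R]q → ⟨R⟩q (axiom D) characterises the serial frames. R is serial — valid.
(C) ⟨R⟩q → [R]⟨R⟩q is axiom 5, which corresponds to the euclidean property. R is not euclidean — not valid.
(D) [R]q → q is axiom T, which corresponds to reflexivity. R is reflexive — valid.

B, D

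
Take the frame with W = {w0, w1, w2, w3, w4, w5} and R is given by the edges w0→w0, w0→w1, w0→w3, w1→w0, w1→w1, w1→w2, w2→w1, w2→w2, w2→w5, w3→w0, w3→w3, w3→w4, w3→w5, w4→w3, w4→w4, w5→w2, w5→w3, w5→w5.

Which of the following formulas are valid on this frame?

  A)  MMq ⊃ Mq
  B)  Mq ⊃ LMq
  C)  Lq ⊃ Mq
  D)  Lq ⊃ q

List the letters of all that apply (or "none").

R is reflexive: each world relates to itself.
R is not transitive: w0 R w1 and w1 R w2 but not w0 R w2.
R is not euclidean: w0 R w1 and w0 R w3 but not w1 R w3.
R is serial: every world has an R-successor.
(A) MMq ⊃ Mq is the dual of axiom 4, which corresponds to transitivity. R is not transitive — not valid.
(B) Mq ⊃ LMq is axiom 5, which corresponds to the euclidean property. R is not euclidean — not valid.
(C) axiom D: valid iff R is serial. R is serial — valid.
(D) Lq ⊃ q (axiom T) characterises the reflexive frames. R is reflexive — valid.

C, D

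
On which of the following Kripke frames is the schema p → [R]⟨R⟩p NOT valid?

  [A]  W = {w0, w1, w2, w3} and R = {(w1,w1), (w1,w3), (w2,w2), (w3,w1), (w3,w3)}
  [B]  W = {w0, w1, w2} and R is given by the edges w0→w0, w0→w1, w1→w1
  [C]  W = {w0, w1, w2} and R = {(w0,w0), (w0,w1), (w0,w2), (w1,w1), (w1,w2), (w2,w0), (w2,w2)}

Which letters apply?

The schema p → [R]⟨R⟩p is axiom B; it is valid on a frame iff R is symmetric.
(A) R is symmetric (every R-edge is matched by its reverse), so the schema is valid here.
(B) R is not symmetric (w0 R w1 but not w1 R w0), so the schema fails here.
(C) R is not symmetric (w0 R w1 but not w1 R w0), so the schema fails here.

B, C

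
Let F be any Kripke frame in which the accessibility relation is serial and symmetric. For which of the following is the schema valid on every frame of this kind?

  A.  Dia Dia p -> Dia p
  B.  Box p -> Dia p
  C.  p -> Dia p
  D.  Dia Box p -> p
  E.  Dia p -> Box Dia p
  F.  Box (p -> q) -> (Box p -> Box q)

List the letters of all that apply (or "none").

B, D, F

(A) the dual of axiom 4: valid iff R is transitive. Such an R need not be transitive — not valid.
(B) axiom D: valid iff R is serial. Every such R is serial — valid.
(C) p -> Dia p is the dual of axiom T, which corresponds to reflexivity. Such an R need not be reflexive — not valid.
(D) the dual of axiom B: valid iff R is symmetric. Every such R is symmetric — valid.
(E) Dia p -> Box Dia p is axiom 5, which corresponds to the euclidean property. Such an R need not be euclidean — not valid.
(F) Box (p -> q) -> (Box p -> Box q) is axiom K, valid on every Kripke frame — valid.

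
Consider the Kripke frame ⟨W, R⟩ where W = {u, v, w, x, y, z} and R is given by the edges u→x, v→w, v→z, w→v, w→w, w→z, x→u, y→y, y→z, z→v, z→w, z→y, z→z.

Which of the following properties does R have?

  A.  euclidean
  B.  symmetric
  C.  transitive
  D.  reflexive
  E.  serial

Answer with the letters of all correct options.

B, E

(A) not euclidean: z R v and z R y but not v R y.
(B) symmetric: every R-edge is matched by its reverse.
(C) not transitive: u R x and x R u but not u R u.
(D) not reflexive: not u R u.
(E) serial: every world has an R-successor.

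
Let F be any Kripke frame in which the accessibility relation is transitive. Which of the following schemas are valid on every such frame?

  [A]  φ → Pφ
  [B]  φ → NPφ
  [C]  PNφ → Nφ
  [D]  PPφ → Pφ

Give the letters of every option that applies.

(A) φ → Pφ is the dual of axiom T; it is valid on a frame exactly when R is reflexive. Such an R need not be reflexive, so not valid.
(B) axiom B: valid iff R is symmetric. Such an R need not be symmetric — not valid.
(C) PNφ → Nφ is the dual of axiom 5; it is valid on a frame exactly when R is euclidean. Such an R need not be euclidean, so not valid.
(D) PPφ → Pφ is the dual of axiom 4, which corresponds to transitivity. Every such R is transitive — valid.

D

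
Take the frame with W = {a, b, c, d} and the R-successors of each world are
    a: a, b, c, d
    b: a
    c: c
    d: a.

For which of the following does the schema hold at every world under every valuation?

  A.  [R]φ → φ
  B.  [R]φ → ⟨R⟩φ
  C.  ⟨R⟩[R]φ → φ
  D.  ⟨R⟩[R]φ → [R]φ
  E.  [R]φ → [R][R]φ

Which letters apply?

R is not reflexive: not b R b.
R is not symmetric: a R c but not c R a.
R is not transitive: b R a and a R b but not b R b.
R is not euclidean: a R b and a R c but not b R c.
R is serial: every world has an R-successor.
(A) [R]φ → φ is axiom T, which corresponds to reflexivity. R is not reflexive — not valid.
(B) [R]φ → ⟨R⟩φ is axiom D, which corresponds to seriality. R is serial — valid.
(C) the dual of axiom B: valid iff R is symmetric. R is not symmetric — not valid.
(D) ⟨R⟩[R]φ → [R]φ is the dual of axiom 5, which corresponds to the euclidean property. R is not euclidean — not valid.
(E) axiom 4: valid iff R is transitive. R is not transitive — not valid.

B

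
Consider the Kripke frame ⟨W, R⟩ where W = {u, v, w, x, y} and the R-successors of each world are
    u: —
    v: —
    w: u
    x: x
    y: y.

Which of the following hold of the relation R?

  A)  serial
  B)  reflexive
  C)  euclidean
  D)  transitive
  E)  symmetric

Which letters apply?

D

(A) not serial: u has no R-successor.
(B) not reflexive: not u R u.
(C) not euclidean: w R u and w R u but not u R u.
(D) transitive: R is closed under composition.
(E) not symmetric: w R u but not u R w.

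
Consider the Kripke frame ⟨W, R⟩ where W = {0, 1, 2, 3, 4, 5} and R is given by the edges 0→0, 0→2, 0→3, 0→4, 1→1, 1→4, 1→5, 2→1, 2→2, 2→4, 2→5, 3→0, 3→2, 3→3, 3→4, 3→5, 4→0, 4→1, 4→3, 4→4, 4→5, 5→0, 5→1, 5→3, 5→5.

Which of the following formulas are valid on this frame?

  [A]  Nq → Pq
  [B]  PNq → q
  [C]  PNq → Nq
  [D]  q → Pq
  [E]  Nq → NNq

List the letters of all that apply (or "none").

A, D

R is reflexive: each world relates to itself.
R is not symmetric: 0 R 2 but not 2 R 0.
R is not transitive: 0 R 2 and 2 R 1 but not 0 R 1.
R is not euclidean: 0 R 2 and 0 R 0 but not 2 R 0.
R is serial: every world has an R-successor.
(A) Nq → Pq is axiom D; it is valid on a frame exactly when R is serial. R is serial, so valid.
(B) PNq → q is the dual of axiom B, which corresponds to symmetry. R is not symmetric — not valid.
(C) PNq → Nq is the dual of axiom 5; it is valid on a frame exactly when R is euclidean. R is not euclidean, so not valid.
(D) q → Pq (the dual of axiom T) characterises the reflexive frames. R is reflexive — valid.
(E) Nq → NNq is axiom 4, which corresponds to transitivity. R is not transitive — not valid.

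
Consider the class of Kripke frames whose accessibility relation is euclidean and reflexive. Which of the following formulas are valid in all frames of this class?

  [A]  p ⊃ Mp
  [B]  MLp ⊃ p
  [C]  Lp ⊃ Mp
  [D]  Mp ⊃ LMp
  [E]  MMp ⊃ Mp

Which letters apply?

A reflexive euclidean relation is also symmetric (from wRw and wRv the euclidean condition gives vRw) and hence transitive; it is an equivalence relation.
(A) p ⊃ Mp (the dual of axiom T) characterises the reflexive frames. Every such R is reflexive — valid.
(B) the dual of axiom B: valid iff R is symmetric. Every such R is symmetric — valid.
(C) axiom D: valid iff R is serial. Every such R is serial — valid.
(D) Mp ⊃ LMp is axiom 5, which corresponds to the euclidean property. Every such R is euclidean — valid.
(E) MMp ⊃ Mp is the dual of axiom 4, which corresponds to transitivity. Every such R is transitive — valid.

A, B, C, D, E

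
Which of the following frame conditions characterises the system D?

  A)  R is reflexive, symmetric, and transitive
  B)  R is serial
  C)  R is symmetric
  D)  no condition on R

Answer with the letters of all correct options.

B

(A) this class determines S5, not D.
(B) D is sound and complete for exactly this class.
(C) this class determines KB, not D.
(D) this class determines K, not D.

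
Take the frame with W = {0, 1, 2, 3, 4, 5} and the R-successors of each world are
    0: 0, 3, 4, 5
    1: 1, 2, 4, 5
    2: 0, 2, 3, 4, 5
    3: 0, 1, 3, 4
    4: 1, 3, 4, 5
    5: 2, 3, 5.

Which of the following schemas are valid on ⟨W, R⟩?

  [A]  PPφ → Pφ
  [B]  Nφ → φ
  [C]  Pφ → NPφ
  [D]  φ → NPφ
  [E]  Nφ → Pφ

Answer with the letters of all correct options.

B, E

R is reflexive: each world relates to itself.
R is not symmetric: 0 R 4 but not 4 R 0.
R is not transitive: 0 R 3 and 3 R 1 but not 0 R 1.
R is not euclidean: 0 R 3 and 0 R 5 but not 3 R 5.
R is serial: every world has an R-successor.
(A) PPφ → Pφ (the dual of axiom 4) characterises the transitive frames. R is not transitive — not valid.
(B) Nφ → φ (axiom T) characterises the reflexive frames. R is reflexive — valid.
(C) Pφ → NPφ is axiom 5; it is valid on a frame exactly when R is euclidean. R is not euclidean, so not valid.
(D) axiom B: valid iff R is symmetric. R is not symmetric — not valid.
(E) Nφ → Pφ is axiom D; it is valid on a frame exactly when R is serial. R is serial, so valid.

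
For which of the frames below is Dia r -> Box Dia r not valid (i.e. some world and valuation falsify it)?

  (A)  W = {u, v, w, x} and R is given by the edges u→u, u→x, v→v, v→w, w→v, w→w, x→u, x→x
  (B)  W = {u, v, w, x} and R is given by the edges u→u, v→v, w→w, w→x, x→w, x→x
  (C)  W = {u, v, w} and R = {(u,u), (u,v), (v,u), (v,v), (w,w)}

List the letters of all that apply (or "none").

The schema Dia r -> Box Dia r is axiom 5; it is valid on a frame iff R is euclidean.
(A) R is euclidean (any two R-successors of the same world are R-related), so the schema is valid here.
(B) R is euclidean (any two R-successors of the same world are R-related), so the schema is valid here.
(C) R is euclidean (any two R-successors of the same world are R-related), so the schema is valid here.

none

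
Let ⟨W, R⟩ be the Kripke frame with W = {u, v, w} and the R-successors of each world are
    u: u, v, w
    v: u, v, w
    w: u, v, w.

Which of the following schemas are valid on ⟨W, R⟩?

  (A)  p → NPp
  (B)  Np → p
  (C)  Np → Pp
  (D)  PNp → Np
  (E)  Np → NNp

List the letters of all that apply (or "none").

R is reflexive: each world relates to itself.
R is symmetric: every R-edge is matched by its reverse.
R is transitive: R is closed under composition.
R is euclidean: any two R-successors of the same world are R-related.
R is serial: every world has an R-successor.
(A) axiom B: valid iff R is symmetric. R is symmetric — valid.
(B) axiom T: valid iff R is reflexive. R is reflexive — valid.
(C) Np → Pp (axiom D) characterises the serial frames. R is serial — valid.
(D) PNp → Np (the dual of axiom 5) characterises the euclidean frames. R is euclidean — valid.
(E) axiom 4: valid iff R is transitive. R is transitive — valid.

A, B, C, D, E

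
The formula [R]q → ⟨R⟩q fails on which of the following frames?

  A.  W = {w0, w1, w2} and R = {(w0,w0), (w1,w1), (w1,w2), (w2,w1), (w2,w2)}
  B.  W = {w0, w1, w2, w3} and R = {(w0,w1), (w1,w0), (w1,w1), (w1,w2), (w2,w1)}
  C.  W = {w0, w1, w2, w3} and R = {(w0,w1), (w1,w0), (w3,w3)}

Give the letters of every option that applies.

B, C

The schema [R]q → ⟨R⟩q is axiom D; it is valid on a frame iff R is serial.
(A) R is serial (every world has an R-successor), so the schema is valid here.
(B) R is not serial (w3 has no R-successor), so the schema fails here.
(C) R is not serial (w2 has no R-successor), so the schema fails here.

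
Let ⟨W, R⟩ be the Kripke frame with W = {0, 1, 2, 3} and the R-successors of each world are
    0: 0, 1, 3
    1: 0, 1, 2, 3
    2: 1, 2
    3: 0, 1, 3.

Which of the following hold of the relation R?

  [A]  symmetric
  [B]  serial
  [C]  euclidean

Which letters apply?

(A) symmetric: every R-edge is matched by its reverse.
(B) serial: every world has an R-successor.
(C) not euclidean: 1 R 0 and 1 R 2 but not 0 R 2.

A, B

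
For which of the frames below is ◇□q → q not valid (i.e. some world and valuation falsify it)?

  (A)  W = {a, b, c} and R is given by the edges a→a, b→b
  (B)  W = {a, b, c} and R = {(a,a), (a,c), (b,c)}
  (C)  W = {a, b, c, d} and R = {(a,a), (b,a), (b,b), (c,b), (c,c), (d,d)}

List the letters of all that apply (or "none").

The schema ◇□q → q is the dual of axiom B; it is valid on a frame iff R is symmetric.
(A) R is symmetric (every R-edge is matched by its reverse), so the schema is valid here.
(B) R is not symmetric (a R c but not c R a), so the schema fails here.
(C) R is not symmetric (b R a but not a R b), so the schema fails here.

B, C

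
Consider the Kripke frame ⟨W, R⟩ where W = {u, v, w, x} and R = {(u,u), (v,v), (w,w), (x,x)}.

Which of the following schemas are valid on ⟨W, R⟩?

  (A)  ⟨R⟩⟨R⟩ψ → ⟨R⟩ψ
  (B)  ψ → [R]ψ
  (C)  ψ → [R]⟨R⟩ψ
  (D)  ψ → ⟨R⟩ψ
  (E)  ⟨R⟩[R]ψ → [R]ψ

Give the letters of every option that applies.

A, B, C, D, E

R is reflexive: each world relates to itself.
R is symmetric: every R-edge is matched by its reverse.
R is transitive: R is closed under composition.
R is euclidean: any two R-successors of the same world are R-related.
R is a subset of the identity: every R-edge is a self-loop.
(A) ⟨R⟩⟨R⟩ψ → ⟨R⟩ψ (the dual of axiom 4) characterises the transitive frames. R is transitive — valid.
(B) ψ → [R]ψ is equivalent to ◇p→p; it holds exactly when R ⊆ identity. Here R ⊆ identity — valid.
(C) axiom B: valid iff R is symmetric. R is symmetric — valid.
(D) ψ → ⟨R⟩ψ is the dual of axiom T, which corresponds to reflexivity. R is reflexive — valid.
(E) ⟨R⟩[R]ψ → [R]ψ is the dual of axiom 5; it is valid on a frame exactly when R is euclidean. R is euclidean, so valid.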